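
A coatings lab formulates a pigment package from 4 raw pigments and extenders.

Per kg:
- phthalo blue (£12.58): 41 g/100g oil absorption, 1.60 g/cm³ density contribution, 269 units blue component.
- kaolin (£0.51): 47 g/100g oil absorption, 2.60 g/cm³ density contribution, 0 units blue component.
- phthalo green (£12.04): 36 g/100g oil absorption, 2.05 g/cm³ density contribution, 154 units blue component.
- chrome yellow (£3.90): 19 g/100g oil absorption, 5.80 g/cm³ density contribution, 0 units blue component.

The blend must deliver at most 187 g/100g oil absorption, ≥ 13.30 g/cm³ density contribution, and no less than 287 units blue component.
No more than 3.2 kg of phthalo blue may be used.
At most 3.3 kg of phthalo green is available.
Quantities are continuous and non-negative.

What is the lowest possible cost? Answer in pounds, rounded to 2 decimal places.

£17.83

Let x1 = kg of phthalo blue, x2 = kg of kaolin, x3 = kg of phthalo green, x4 = kg of chrome yellow.
Minimize 12.58x1 + 0.51x2 + 12.04x3 + 3.9x4 with:
  41x1 + 47x2 + 36x3 + 19x4 ≤ 187   (oil absorption)
  1.6x1 + 2.6x2 + 2.05x3 + 5.8x4 ≥ 13.3   (density contribution)
  269x1 + 154x3 ≥ 287   (blue component)
  x1 ≤ 3.2
  x3 ≤ 3.3
  x1, x2, x3, x4 ≥ 0.
The minimum-cost mix takes nothing from phthalo green — only phthalo blue, kaolin, chrome yellow. There the oil absorption, density contribution, blue component constraints are tight.
Solving gives x1 = 1.067, x2 = 2.736, x4 = 0.7724.
Objective = 12.58·1.067 + 0.51·2.736 + 3.9·0.7724 = 17.8306.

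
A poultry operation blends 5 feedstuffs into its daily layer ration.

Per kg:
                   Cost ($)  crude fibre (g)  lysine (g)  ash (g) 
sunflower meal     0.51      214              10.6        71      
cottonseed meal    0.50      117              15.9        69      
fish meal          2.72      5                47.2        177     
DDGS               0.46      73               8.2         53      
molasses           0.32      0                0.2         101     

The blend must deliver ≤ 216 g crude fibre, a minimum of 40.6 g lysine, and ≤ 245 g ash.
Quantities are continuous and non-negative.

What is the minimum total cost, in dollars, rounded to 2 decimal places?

$1.58

Treat it as an LP. Let x1 = kg of sunflower meal, x2 = kg of cottonseed meal, x3 = kg of fish meal, x4 = kg of DDGS, x5 = kg of molasses.
Minimize 0.51x1 + 0.5x2 + 2.72x3 + 0.46x4 + 0.32x5 subject to:
  214x1 + 117x2 + 5x3 + 73x4 ≤ 216   (crude fibre)
  10.6x1 + 15.9x2 + 47.2x3 + 8.2x4 + 0.2x5 ≥ 40.6   (lysine)
  71x1 + 69x2 + 177x3 + 53x4 + 101x5 ≤ 245   (ash)
  x1, x2, x3, x4, x5 ≥ 0.
The optimal basis is {cottonseed meal, fish meal}; sunflower meal, DDGS, molasses drop out. The crude fibre and lysine requirements are met with equality.
Solving gives x2 = 1.836, x3 = 0.2417.
Objective = 0.5·1.836 + 2.72·0.2417 = 1.5754.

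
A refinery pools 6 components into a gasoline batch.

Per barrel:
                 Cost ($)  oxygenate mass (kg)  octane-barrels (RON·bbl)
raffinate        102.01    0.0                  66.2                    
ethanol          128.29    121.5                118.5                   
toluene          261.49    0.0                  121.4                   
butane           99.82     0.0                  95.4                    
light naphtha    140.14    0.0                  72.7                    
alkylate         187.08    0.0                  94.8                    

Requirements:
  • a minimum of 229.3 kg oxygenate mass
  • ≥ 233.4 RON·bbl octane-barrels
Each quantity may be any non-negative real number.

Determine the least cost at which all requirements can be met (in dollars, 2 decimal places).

$252.33

Let x1 = barrels of raffinate, x2 = barrels of ethanol, x3 = barrels of toluene, x4 = barrels of butane, x5 = barrels of light naphtha, x6 = barrels of alkylate.
Minimize 102.01x1 + 128.29x2 + 261.49x3 + 99.82x4 + 140.14x5 + 187.08x6 with:
  121.5x2 ≥ 229.3   (oxygenate mass)
  66.2x1 + 118.5x2 + 121.4x3 + 95.4x4 + 72.7x5 + 94.8x6 ≥ 233.4   (octane-barrels)
  x1, x2, x3, x4, x5, x6 ≥ 0.
The cheapest feasible vertex uses only ethanol, butane; raffinate, toluene, light naphtha, alkylate are not used. There the oxygenate mass and octane-barrels constraints are tight.
Solving gives x2 = 1.88724, x4 = 0.102324.
Objective = 128.29·1.88724 + 99.82·0.102324 = 252.3280.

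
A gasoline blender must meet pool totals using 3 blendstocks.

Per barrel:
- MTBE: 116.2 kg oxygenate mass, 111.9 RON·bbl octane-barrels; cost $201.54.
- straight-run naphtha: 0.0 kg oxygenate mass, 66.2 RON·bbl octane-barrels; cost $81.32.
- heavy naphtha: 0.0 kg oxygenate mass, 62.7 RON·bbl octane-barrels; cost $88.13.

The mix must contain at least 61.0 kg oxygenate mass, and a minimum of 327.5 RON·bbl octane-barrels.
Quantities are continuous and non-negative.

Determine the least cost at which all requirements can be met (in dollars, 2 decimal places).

Let x1 = barrels of MTBE, x2 = barrels of straight-run naphtha, x3 = barrels of heavy naphtha.
min 201.54x1 + 81.32x2 + 88.13x3 s.t.:
  116.2x1 ≥ 61   (oxygenate mass)
  111.9x1 + 66.2x2 + 62.7x3 ≥ 327.5   (octane-barrels)
  x1, x2, x3 ≥ 0.
At the optimum only MTBE, straight-run naphtha are positive (heavy naphtha = 0). Binding constraints: oxygenate mass and octane-barrels.
Solving gives x1 = 0.52496, x2 = 4.0598.
Objective = 201.54·0.52496 + 81.32·4.0598 = 435.9434.

$435.94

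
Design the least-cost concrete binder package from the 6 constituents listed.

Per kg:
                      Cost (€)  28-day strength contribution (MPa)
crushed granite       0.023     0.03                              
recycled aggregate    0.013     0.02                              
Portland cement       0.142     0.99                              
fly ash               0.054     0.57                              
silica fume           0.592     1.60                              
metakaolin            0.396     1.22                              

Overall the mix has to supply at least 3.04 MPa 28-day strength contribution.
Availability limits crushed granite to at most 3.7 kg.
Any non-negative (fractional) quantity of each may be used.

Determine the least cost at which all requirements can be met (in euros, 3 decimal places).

€0.288

Treat it as an LP. Let x1 = kg of crushed granite, x2 = kg of recycled aggregate, x3 = kg of Portland cement, x4 = kg of fly ash, x5 = kg of silica fume, x6 = kg of metakaolin.
min 0.023x1 + 0.013x2 + 0.142x3 + 0.054x4 + 0.592x5 + 0.396x6 s.t.:
  0.03x1 + 0.02x2 + 0.99x3 + 0.57x4 + 1.6x5 + 1.22x6 ≥ 3.04   (28-day strength contribution)
  x1 ≤ 3.7
  x1, x2, x3, x4, x5, x6 ≥ 0.
The optimal basis is {fly ash}; crushed granite, recycled aggregate, Portland cement, silica fume, metakaolin drop out. The 28-day strength contribution requirement is met with equality.
Optimal quantities: fly ash = 5.333 kg.
Total cost: 0.054·5.333 = 0.28798.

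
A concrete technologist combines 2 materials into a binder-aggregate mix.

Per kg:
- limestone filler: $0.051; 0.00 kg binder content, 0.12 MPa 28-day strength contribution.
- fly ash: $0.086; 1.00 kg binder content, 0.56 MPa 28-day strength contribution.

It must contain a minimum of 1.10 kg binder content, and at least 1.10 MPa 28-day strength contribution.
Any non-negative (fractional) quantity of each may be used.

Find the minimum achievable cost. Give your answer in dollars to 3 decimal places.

$0.169

Set it up as a linear program. Let x1 = kg of limestone filler, x2 = kg of fly ash.
Minimise 0.051x1 + 0.086x2 subject to:
  1x2 ≥ 1.1   (binder content)
  0.12x1 + 0.56x2 ≥ 1.1   (28-day strength contribution)
  x1, x2 ≥ 0.
The cheapest feasible vertex uses only fly ash; limestone filler is not used. Binding constraint: 28-day strength contribution.
Solving gives x2 = 1.964.
Hence cost = 0.086·1.964 = $0.16890.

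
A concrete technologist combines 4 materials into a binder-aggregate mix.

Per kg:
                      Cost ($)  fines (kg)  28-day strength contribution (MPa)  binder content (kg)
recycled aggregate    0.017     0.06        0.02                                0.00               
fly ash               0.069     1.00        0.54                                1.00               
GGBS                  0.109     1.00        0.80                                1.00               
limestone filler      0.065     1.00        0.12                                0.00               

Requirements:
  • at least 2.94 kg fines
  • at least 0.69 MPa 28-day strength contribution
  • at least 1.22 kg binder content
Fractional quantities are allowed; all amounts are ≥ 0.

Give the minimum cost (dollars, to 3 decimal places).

Set it up as a linear program. Let x1 = kg of recycled aggregate, x2 = kg of fly ash, x3 = kg of GGBS, x4 = kg of limestone filler.
Minimise 0.017x1 + 0.069x2 + 0.109x3 + 0.065x4 subject to:
  0.06x1 + 1x2 + 1x3 + 1x4 ≥ 2.94   (fines)
  0.02x1 + 0.54x2 + 0.8x3 + 0.12x4 ≥ 0.69   (28-day strength contribution)
  1x2 + 1x3 ≥ 1.22   (binder content)
  x1, x2, x3, x4 ≥ 0.
The optimal basis is {fly ash, limestone filler}; recycled aggregate, GGBS drop out. There the fines and binder content constraints are tight.
Optimal quantities: fly ash = 1.22 kg, limestone filler = 1.72 kg.
Total cost: 0.069·1.22 + 0.065·1.72 = 0.19598.

$0.196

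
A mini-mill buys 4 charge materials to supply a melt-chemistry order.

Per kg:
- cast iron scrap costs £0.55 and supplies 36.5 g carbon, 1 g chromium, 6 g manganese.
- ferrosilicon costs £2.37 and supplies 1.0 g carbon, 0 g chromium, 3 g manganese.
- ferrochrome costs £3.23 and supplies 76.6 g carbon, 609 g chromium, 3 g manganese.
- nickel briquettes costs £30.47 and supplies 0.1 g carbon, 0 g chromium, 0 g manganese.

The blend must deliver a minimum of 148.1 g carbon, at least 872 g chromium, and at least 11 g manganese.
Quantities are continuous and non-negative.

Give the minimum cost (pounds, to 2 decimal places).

£5.23

Set it up as a linear program. Let x1 = kg of cast iron scrap, x2 = kg of ferrosilicon, x3 = kg of ferrochrome, x4 = kg of nickel briquettes.
Minimise 0.55x1 + 2.37x2 + 3.23x3 + 30.47x4 s.t.:
  36.5x1 + 1x2 + 76.6x3 + 0.1x4 ≥ 148.1   (carbon)
  1x1 + 609x3 ≥ 872   (chromium)
  6x1 + 3x2 + 3x3 ≥ 11   (manganese)
  x1, x2, x3, x4 ≥ 0.
The minimum-cost mix takes nothing from ferrosilicon, nickel briquettes — only cast iron scrap, ferrochrome. Binding constraints: chromium and manganese.
Optimal quantities: cast iron scrap = 1.118 kg, ferrochrome = 1.43 kg.
Objective = 0.55·1.118 + 3.23·1.43 = 5.2338.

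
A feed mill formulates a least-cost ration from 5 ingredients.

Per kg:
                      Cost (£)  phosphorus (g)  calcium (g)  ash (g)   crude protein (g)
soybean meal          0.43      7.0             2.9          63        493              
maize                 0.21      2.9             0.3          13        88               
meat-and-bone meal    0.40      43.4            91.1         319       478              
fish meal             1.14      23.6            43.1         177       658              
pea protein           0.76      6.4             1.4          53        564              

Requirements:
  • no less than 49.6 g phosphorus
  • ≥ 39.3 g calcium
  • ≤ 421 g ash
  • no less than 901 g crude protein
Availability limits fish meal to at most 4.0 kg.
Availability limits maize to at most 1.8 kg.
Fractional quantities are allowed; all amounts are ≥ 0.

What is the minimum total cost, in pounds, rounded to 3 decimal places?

£0.766

Set it up as a linear program. Let x1 = kg of soybean meal, x2 = kg of maize, x3 = kg of meat-and-bone meal, x4 = kg of fish meal, x5 = kg of pea protein.
Minimise 0.43x1 + 0.21x2 + 0.4x3 + 1.14x4 + 0.76x5 s.t.:
  7x1 + 2.9x2 + 43.4x3 + 23.6x4 + 6.4x5 ≥ 49.6   (phosphorus)
  2.9x1 + 0.3x2 + 91.1x3 + 43.1x4 + 1.4x5 ≥ 39.3   (calcium)
  63x1 + 13x2 + 319x3 + 177x4 + 53x5 ≤ 421   (ash)
  493x1 + 88x2 + 478x3 + 658x4 + 564x5 ≥ 901   (crude protein)
  x4 ≤ 4
  x2 ≤ 1.8
  x1, x2, x3, x4, x5 ≥ 0.
The optimal basis is {soybean meal, meat-and-bone meal}; maize, fish meal, pea protein drop out. Binding constraints: ash and crude protein.
That vertex is x1 = 0.6778, x3 = 1.186.
Objective = 0.43·0.6778 + 0.4·1.186 = 0.76585.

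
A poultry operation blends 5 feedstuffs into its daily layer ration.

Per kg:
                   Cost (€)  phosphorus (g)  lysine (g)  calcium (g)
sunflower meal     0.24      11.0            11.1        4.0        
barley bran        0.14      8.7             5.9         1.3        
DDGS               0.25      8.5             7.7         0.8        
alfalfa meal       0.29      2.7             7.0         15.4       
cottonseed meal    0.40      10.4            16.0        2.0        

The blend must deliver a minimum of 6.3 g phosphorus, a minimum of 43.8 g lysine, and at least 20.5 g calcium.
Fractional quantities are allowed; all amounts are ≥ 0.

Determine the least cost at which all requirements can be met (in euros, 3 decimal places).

€0.998

Let x1 = kg of sunflower meal, x2 = kg of barley bran, x3 = kg of DDGS, x4 = kg of alfalfa meal, x5 = kg of cottonseed meal.
min 0.24x1 + 0.14x2 + 0.25x3 + 0.29x4 + 0.4x5 s.t.:
  11x1 + 8.7x2 + 8.5x3 + 2.7x4 + 10.4x5 ≥ 6.3   (phosphorus)
  11.1x1 + 5.9x2 + 7.7x3 + 7x4 + 16x5 ≥ 43.8   (lysine)
  4x1 + 1.3x2 + 0.8x3 + 15.4x4 + 2x5 ≥ 20.5   (calcium)
  x1, x2, x3, x4, x5 ≥ 0.
The minimum-cost mix takes nothing from barley bran, DDGS, cottonseed meal — only sunflower meal, alfalfa meal. There the lysine and calcium constraints are tight.
That vertex is x1 = 3.715, x4 = 0.3662.
Cost = 0.24·3.715 + 0.29·0.3662 = 0.99780.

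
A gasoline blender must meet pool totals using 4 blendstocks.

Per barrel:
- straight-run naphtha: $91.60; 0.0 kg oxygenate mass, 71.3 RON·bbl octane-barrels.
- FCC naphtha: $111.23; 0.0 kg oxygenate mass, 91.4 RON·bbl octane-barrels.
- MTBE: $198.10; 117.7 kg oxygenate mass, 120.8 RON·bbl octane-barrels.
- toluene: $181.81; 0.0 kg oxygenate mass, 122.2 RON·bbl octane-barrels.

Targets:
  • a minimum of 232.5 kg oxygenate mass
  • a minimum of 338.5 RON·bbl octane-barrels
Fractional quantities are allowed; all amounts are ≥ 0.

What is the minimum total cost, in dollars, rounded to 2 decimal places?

Let x1 = barrels of straight-run naphtha, x2 = barrels of FCC naphtha, x3 = barrels of MTBE, x4 = barrels of toluene.
Minimize 91.6x1 + 111.23x2 + 198.1x3 + 181.81x4 s.t.:
  117.7x3 ≥ 232.5   (oxygenate mass)
  71.3x1 + 91.4x2 + 120.8x3 + 122.2x4 ≥ 338.5   (octane-barrels)
  x1, x2, x3, x4 ≥ 0.
At the optimum only FCC naphtha, MTBE are positive (straight-run naphtha, toluene = 0). There the oxygenate mass and octane-barrels constraints are tight.
So FCC naphtha = 1.09274 barrels, MTBE = 1.97536 barrels.
Objective = 111.23·1.09274 + 198.1·1.97536 = 512.8643.

$512.86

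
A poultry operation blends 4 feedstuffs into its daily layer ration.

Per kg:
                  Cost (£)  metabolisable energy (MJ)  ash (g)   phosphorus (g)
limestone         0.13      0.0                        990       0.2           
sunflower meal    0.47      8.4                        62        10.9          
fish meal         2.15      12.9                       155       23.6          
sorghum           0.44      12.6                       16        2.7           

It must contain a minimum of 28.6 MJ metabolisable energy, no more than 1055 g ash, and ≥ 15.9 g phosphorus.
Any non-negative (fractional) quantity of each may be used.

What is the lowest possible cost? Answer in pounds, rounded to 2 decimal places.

£1.19

Let x1 = kg of limestone, x2 = kg of sunflower meal, x3 = kg of fish meal, x4 = kg of sorghum.
Minimize 0.13x1 + 0.47x2 + 2.15x3 + 0.44x4 s.t.:
  8.4x2 + 12.9x3 + 12.6x4 ≥ 28.6   (metabolisable energy)
  990x1 + 62x2 + 155x3 + 16x4 ≤ 1055   (ash)
  0.2x1 + 10.9x2 + 23.6x3 + 2.7x4 ≥ 15.9   (phosphorus)
  x1, x2, x3, x4 ≥ 0.
The cheapest feasible vertex uses only sunflower meal, sorghum; limestone, fish meal are not used. The metabolisable energy and phosphorus requirements are met with equality.
Optimal quantities: sunflower meal = 1.074 kg, sorghum = 1.554 kg.
Cost = 0.47·1.074 + 0.44·1.554 = 1.1885.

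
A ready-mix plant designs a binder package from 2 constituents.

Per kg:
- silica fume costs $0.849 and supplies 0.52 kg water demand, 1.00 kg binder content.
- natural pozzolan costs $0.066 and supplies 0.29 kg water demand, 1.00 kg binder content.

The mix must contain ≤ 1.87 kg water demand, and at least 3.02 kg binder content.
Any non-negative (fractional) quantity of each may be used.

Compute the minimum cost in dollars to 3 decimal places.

$0.199

This is a linear program. Let x1 = kg of silica fume, x2 = kg of natural pozzolan.
min 0.849x1 + 0.066x2 s.t.:
  0.52x1 + 0.29x2 ≤ 1.87   (water demand)
  1x1 + 1x2 ≥ 3.02   (binder content)
  x1, x2 ≥ 0.
The minimum-cost mix takes nothing from silica fume — only natural pozzolan. There the binder content constraint is tight.
Optimal quantities: natural pozzolan = 3.02 kg.
Objective = 0.066·3.02 = 0.19932.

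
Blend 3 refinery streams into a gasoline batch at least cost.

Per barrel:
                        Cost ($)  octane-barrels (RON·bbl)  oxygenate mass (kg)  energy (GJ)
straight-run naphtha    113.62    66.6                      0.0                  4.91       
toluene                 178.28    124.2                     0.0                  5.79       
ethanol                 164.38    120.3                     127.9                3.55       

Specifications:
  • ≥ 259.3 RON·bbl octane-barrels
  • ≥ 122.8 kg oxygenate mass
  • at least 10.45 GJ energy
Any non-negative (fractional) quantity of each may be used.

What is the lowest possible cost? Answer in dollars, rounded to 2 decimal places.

$367.61

Set it up as a linear program. Let x1 = barrels of straight-run naphtha, x2 = barrels of toluene, x3 = barrels of ethanol.
Minimize 113.62x1 + 178.28x2 + 164.38x3 with:
  66.6x1 + 124.2x2 + 120.3x3 ≥ 259.3   (octane-barrels)
  127.9x3 ≥ 122.8   (oxygenate mass)
  4.91x1 + 5.79x2 + 3.55x3 ≥ 10.45   (energy)
  x1, x2, x3 ≥ 0.
The optimal mix uses every input. The octane-barrels, oxygenate mass, energy requirements are met with equality.
So straight-run naphtha = 0.18722 barrels, toluene = 1.0574 barrels, ethanol = 0.96013 barrels.
Hence cost = 113.62·0.18722 + 178.28·1.0574 + 164.38·0.96013 = $367.6114.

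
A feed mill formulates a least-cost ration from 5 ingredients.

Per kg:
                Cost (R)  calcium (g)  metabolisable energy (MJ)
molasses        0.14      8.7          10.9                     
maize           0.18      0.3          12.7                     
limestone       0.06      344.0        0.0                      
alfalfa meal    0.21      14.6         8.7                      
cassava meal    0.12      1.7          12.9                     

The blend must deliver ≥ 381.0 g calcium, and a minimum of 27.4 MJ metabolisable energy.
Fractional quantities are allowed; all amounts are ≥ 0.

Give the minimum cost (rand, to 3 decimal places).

R0.321

Treat it as an LP. Let x1 = kg of molasses, x2 = kg of maize, x3 = kg of limestone, x4 = kg of alfalfa meal, x5 = kg of cassava meal.
Minimise 0.14x1 + 0.18x2 + 0.06x3 + 0.21x4 + 0.12x5 with:
  8.7x1 + 0.3x2 + 344x3 + 14.6x4 + 1.7x5 ≥ 381   (calcium)
  10.9x1 + 12.7x2 + 8.7x4 + 12.9x5 ≥ 27.4   (metabolisable energy)
  x1, x2, x3, x4, x5 ≥ 0.
The minimum-cost mix takes nothing from molasses, maize, alfalfa meal — only limestone, cassava meal. There the calcium and metabolisable energy constraints are tight.
That vertex is x3 = 1.097, x5 = 2.124.
Objective = 0.06·1.097 + 0.12·2.124 = 0.32070.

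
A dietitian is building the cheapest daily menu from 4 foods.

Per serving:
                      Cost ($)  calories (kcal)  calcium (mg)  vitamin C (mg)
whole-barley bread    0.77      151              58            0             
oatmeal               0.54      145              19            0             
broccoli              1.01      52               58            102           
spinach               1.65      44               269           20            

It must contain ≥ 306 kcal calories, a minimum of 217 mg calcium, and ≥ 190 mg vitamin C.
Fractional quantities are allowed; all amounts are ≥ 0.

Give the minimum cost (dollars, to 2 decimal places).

$3.09

Set it up as a linear program. Let x1 = servings of whole-barley bread, x2 = servings of oatmeal, x3 = servings of broccoli, x4 = servings of spinach.
Minimise 0.77x1 + 0.54x2 + 1.01x3 + 1.65x4 subject to:
  151x1 + 145x2 + 52x3 + 44x4 ≥ 306   (calories)
  58x1 + 19x2 + 58x3 + 269x4 ≥ 217   (calcium)
  102x3 + 20x4 ≥ 190   (vitamin C)
  x1, x2, x3, x4 ≥ 0.
The optimal basis is {oatmeal, broccoli, spinach}; whole-barley bread drops out. There the calories, calcium, vitamin C constraints are tight.
Solving gives x2 = 1.367, x3 = 1.8, x4 = 0.3221.
Hence cost = 0.54·1.367 + 1.01·1.8 + 1.65·0.3221 = $3.0876.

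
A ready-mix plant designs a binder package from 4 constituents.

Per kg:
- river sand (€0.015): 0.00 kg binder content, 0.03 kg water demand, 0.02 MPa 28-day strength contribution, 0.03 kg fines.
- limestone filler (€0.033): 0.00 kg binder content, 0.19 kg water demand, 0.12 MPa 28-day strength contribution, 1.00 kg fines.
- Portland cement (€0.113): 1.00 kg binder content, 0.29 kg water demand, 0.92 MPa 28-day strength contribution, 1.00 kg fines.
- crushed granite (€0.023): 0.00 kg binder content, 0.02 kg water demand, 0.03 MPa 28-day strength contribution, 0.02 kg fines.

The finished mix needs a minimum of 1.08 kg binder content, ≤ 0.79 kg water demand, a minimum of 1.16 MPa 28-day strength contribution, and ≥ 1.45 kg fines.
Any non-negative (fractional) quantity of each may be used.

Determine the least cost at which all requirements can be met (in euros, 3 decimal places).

This is a linear program. Let x1 = kg of river sand, x2 = kg of limestone filler, x3 = kg of Portland cement, x4 = kg of crushed granite.
min 0.015x1 + 0.033x2 + 0.113x3 + 0.023x4 s.t.:
  1x3 ≥ 1.08   (binder content)
  0.03x1 + 0.19x2 + 0.29x3 + 0.02x4 ≤ 0.79   (water demand)
  0.02x1 + 0.12x2 + 0.92x3 + 0.03x4 ≥ 1.16   (28-day strength contribution)
  0.03x1 + 1x2 + 1x3 + 0.02x4 ≥ 1.45   (fines)
  x1, x2, x3, x4 ≥ 0.
The optimal basis is {limestone filler, Portland cement}; river sand, crushed granite drop out. There the 28-day strength contribution and fines constraints are tight.
Solving gives x2 = 0.2175, x3 = 1.232.
Total cost: 0.033·0.2175 + 0.113·1.232 = 0.14639.

€0.146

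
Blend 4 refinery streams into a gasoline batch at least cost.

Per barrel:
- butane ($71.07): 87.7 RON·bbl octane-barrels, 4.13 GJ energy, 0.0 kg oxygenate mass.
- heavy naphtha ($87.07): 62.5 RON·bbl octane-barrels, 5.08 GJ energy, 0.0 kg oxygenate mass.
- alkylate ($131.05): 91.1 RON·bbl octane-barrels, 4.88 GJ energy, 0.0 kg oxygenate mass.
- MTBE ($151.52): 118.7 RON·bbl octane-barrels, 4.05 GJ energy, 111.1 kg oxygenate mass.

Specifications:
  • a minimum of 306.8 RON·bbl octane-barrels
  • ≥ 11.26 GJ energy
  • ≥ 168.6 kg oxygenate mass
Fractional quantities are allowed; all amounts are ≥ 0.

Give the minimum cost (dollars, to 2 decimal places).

Let x1 = barrels of butane, x2 = barrels of heavy naphtha, x3 = barrels of alkylate, x4 = barrels of MTBE.
min 71.07x1 + 87.07x2 + 131.05x3 + 151.52x4 with:
  87.7x1 + 62.5x2 + 91.1x3 + 118.7x4 ≥ 306.8   (octane-barrels)
  4.13x1 + 5.08x2 + 4.88x3 + 4.05x4 ≥ 11.26   (energy)
  111.1x4 ≥ 168.6   (oxygenate mass)
  x1, x2, x3, x4 ≥ 0.
At the optimum only butane, MTBE are positive (heavy naphtha, alkylate = 0). There the octane-barrels and oxygenate mass constraints are tight.
Solving gives x1 = 1.4443, x4 = 1.5176.
Cost = 71.07·1.4443 + 151.52·1.5176 = 332.5932.

$332.59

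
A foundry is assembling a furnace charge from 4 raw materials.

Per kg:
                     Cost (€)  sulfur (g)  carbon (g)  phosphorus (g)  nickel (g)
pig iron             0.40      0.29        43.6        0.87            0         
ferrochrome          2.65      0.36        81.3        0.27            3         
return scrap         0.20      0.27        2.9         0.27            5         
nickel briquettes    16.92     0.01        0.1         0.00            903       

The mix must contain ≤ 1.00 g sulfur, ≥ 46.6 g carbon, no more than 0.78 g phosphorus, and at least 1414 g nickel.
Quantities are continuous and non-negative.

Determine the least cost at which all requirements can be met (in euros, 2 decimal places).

€27.12

Let x1 = kg of pig iron, x2 = kg of ferrochrome, x3 = kg of return scrap, x4 = kg of nickel briquettes.
min 0.4x1 + 2.65x2 + 0.2x3 + 16.92x4 with:
  0.29x1 + 0.36x2 + 0.27x3 + 0.01x4 ≤ 1   (sulfur)
  43.6x1 + 81.3x2 + 2.9x3 + 0.1x4 ≥ 46.6   (carbon)
  0.87x1 + 0.27x2 + 0.27x3 ≤ 0.78   (phosphorus)
  3x2 + 5x3 + 903x4 ≥ 1414   (nickel)
  x1, x2, x3, x4 ≥ 0.
At the optimum only pig iron, ferrochrome, nickel briquettes are positive (return scrap = 0). There the carbon, phosphorus, nickel constraints are tight.
Optimal quantities: pig iron = 0.86288 kg, ferrochrome = 0.10851 kg, nickel briquettes = 1.5655 kg.
Objective = 0.4·0.86288 + 2.65·0.10851 + 16.92·1.5655 = 27.1210.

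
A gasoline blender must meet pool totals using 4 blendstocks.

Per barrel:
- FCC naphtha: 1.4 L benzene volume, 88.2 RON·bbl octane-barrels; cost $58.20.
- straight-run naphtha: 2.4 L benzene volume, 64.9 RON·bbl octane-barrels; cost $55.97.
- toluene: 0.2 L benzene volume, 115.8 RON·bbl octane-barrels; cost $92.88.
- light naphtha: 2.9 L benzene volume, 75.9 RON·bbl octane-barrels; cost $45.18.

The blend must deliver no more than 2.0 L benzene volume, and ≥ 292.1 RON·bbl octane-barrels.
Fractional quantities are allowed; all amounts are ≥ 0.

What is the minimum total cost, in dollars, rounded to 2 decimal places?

Let x1 = barrels of FCC naphtha, x2 = barrels of straight-run naphtha, x3 = barrels of toluene, x4 = barrels of light naphtha.
min 58.2x1 + 55.97x2 + 92.88x3 + 45.18x4 subject to:
  1.4x1 + 2.4x2 + 0.2x3 + 2.9x4 ≤ 2   (benzene volume)
  88.2x1 + 64.9x2 + 115.8x3 + 75.9x4 ≥ 292.1   (octane-barrels)
  x1, x2, x3, x4 ≥ 0.
The minimum-cost mix takes nothing from straight-run naphtha, light naphtha — only FCC naphtha, toluene. There the benzene volume and octane-barrels constraints are tight.
Solving gives x1 = 1.1986, x3 = 1.6095.
Cost = 58.2·1.1986 + 92.88·1.6095 = 219.2489.

$219.25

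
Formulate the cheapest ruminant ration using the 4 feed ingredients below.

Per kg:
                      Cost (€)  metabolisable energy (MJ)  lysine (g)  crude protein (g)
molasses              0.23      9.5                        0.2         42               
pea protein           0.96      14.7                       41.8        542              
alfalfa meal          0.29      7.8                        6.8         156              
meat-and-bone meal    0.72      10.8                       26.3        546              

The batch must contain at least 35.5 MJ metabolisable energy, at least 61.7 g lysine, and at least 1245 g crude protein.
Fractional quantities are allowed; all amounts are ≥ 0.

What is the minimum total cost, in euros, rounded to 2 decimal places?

€1.87

Set it up as a linear program. Let x1 = kg of molasses, x2 = kg of pea protein, x3 = kg of alfalfa meal, x4 = kg of meat-and-bone meal.
min 0.23x1 + 0.96x2 + 0.29x3 + 0.72x4 s.t.:
  9.5x1 + 14.7x2 + 7.8x3 + 10.8x4 ≥ 35.5   (metabolisable energy)
  0.2x1 + 41.8x2 + 6.8x3 + 26.3x4 ≥ 61.7   (lysine)
  42x1 + 542x2 + 156x3 + 546x4 ≥ 1245   (crude protein)
  x1, x2, x3, x4 ≥ 0.
The optimal basis is {pea protein, alfalfa meal, meat-and-bone meal}; molasses drops out. The metabolisable energy, lysine, crude protein requirements are met with equality.
So pea protein = 0.2073 kg, alfalfa meal = 2.132 kg, meat-and-bone meal = 1.465 kg.
Objective = 0.96·0.2073 + 0.29·2.132 + 0.72·1.465 = 1.8721.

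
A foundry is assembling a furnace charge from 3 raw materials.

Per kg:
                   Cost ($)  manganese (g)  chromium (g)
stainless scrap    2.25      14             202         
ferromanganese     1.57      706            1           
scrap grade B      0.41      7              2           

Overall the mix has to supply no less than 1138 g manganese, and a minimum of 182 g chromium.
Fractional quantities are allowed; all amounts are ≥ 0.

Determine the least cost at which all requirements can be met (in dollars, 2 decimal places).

Let x1 = kg of stainless scrap, x2 = kg of ferromanganese, x3 = kg of scrap grade B.
Minimize 2.25x1 + 1.57x2 + 0.41x3 subject to:
  14x1 + 706x2 + 7x3 ≥ 1138   (manganese)
  202x1 + 1x2 + 2x3 ≥ 182   (chromium)
  x1, x2, x3 ≥ 0.
At the optimum only stainless scrap, ferromanganese are positive (scrap grade B = 0). The manganese and chromium requirements are met with equality.
That vertex is x1 = 0.8931, x2 = 1.594.
Total cost: 2.25·0.8931 + 1.57·1.594 = 4.5121.

$4.51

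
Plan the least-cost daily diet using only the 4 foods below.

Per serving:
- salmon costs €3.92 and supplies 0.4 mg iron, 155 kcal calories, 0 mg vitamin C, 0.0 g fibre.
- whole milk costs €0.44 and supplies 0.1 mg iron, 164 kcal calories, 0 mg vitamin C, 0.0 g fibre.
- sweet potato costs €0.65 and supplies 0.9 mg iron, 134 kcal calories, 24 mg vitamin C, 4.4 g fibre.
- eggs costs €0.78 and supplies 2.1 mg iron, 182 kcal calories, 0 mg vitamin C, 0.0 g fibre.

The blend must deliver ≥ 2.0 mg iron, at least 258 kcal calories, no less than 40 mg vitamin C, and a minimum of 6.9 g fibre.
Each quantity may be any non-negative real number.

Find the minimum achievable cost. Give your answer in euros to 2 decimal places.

Let x1 = servings of salmon, x2 = servings of whole milk, x3 = servings of sweet potato, x4 = servings of eggs.
Minimise 3.92x1 + 0.44x2 + 0.65x3 + 0.78x4 s.t.:
  0.4x1 + 0.1x2 + 0.9x3 + 2.1x4 ≥ 2   (iron)
  155x1 + 164x2 + 134x3 + 182x4 ≥ 258   (calories)
  24x3 ≥ 40   (vitamin C)
  4.4x3 ≥ 6.9   (fibre)
  x1, x2, x3, x4 ≥ 0.
At the optimum only sweet potato, eggs are positive (salmon, whole milk = 0). The iron and vitamin C requirements are met with equality.
That vertex is x3 = 1.667, x4 = 0.2381.
Hence cost = 0.65·1.667 + 0.78·0.2381 = €1.2693.

€1.27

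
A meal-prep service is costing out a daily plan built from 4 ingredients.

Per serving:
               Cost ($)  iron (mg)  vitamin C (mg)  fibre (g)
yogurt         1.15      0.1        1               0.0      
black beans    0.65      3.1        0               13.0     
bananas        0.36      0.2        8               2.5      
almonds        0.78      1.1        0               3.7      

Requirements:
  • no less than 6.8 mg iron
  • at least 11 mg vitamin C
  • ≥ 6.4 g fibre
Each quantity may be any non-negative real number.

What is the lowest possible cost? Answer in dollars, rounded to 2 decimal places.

Set it up as a linear program. Let x1 = servings of yogurt, x2 = servings of black beans, x3 = servings of bananas, x4 = servings of almonds.
min 1.15x1 + 0.65x2 + 0.36x3 + 0.78x4 with:
  0.1x1 + 3.1x2 + 0.2x3 + 1.1x4 ≥ 6.8   (iron)
  1x1 + 8x3 ≥ 11   (vitamin C)
  13x2 + 2.5x3 + 3.7x4 ≥ 6.4   (fibre)
  x1, x2, x3, x4 ≥ 0.
The optimal basis is {black beans, bananas}; yogurt, almonds drop out. There the iron and vitamin C constraints are tight.
That vertex is x2 = 2.105, x3 = 1.375.
Cost = 0.65·2.105 + 0.36·1.375 = 1.8633.

$1.86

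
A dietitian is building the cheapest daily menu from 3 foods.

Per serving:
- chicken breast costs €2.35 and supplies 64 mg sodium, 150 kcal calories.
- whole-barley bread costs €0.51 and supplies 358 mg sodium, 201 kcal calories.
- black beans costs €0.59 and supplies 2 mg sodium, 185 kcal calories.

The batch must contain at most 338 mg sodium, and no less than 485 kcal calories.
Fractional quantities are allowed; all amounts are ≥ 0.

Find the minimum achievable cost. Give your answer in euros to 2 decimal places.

This is a linear program. Let x1 = servings of chicken breast, x2 = servings of whole-barley bread, x3 = servings of black beans.
Minimise 2.35x1 + 0.51x2 + 0.59x3 subject to:
  64x1 + 358x2 + 2x3 ≤ 338   (sodium)
  150x1 + 201x2 + 185x3 ≥ 485   (calories)
  x1, x2, x3 ≥ 0.
The optimal basis is {whole-barley bread, black beans}; chicken breast drops out. The sodium and calories requirements are met with equality.
Solving gives x2 = 0.9352, x3 = 1.606.
Cost = 0.51·0.9352 + 0.59·1.606 = 1.4245.

€1.42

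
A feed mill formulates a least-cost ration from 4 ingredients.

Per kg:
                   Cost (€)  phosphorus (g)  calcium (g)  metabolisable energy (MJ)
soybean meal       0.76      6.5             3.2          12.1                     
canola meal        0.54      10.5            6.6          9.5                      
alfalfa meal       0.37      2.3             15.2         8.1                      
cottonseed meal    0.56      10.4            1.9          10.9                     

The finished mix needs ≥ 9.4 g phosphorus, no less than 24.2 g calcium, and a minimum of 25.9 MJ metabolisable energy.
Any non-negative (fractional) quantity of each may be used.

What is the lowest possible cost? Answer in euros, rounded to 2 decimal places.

Set it up as a linear program. Let x1 = kg of soybean meal, x2 = kg of canola meal, x3 = kg of alfalfa meal, x4 = kg of cottonseed meal.
Minimize 0.76x1 + 0.54x2 + 0.37x3 + 0.56x4 with:
  6.5x1 + 10.5x2 + 2.3x3 + 10.4x4 ≥ 9.4   (phosphorus)
  3.2x1 + 6.6x2 + 15.2x3 + 1.9x4 ≥ 24.2   (calcium)
  12.1x1 + 9.5x2 + 8.1x3 + 10.9x4 ≥ 25.9   (metabolisable energy)
  x1, x2, x3, x4 ≥ 0.
At the optimum only alfalfa meal, cottonseed meal are positive (soybean meal, canola meal = 0). There the phosphorus and metabolisable energy constraints are tight.
Solving gives x3 = 2.821, x4 = 0.28.
Objective = 0.37·2.821 + 0.56·0.28 = 1.2006.

€1.20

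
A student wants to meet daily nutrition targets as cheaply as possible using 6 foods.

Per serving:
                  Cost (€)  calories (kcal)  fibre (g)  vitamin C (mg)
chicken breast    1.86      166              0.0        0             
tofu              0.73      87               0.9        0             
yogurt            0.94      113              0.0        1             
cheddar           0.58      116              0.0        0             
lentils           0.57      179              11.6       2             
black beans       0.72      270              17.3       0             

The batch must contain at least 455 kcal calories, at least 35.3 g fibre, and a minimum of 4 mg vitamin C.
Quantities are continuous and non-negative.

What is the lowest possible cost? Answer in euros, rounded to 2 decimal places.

Treat it as an LP. Let x1 = servings of chicken breast, x2 = servings of tofu, x3 = servings of yogurt, x4 = servings of cheddar, x5 = servings of lentils, x6 = servings of black beans.
Minimize 1.86x1 + 0.73x2 + 0.94x3 + 0.58x4 + 0.57x5 + 0.72x6 subject to:
  166x1 + 87x2 + 113x3 + 116x4 + 179x5 + 270x6 ≥ 455   (calories)
  0.9x2 + 11.6x5 + 17.3x6 ≥ 35.3   (fibre)
  1x3 + 2x5 ≥ 4   (vitamin C)
  x1, x2, x3, x4, x5, x6 ≥ 0.
At the optimum only lentils, black beans are positive (chicken breast, tofu, yogurt, cheddar = 0). The fibre and vitamin C requirements are met with equality.
That vertex is x5 = 2, x6 = 0.6994.
Objective = 0.57·2 + 0.72·0.6994 = 1.6436.

€1.64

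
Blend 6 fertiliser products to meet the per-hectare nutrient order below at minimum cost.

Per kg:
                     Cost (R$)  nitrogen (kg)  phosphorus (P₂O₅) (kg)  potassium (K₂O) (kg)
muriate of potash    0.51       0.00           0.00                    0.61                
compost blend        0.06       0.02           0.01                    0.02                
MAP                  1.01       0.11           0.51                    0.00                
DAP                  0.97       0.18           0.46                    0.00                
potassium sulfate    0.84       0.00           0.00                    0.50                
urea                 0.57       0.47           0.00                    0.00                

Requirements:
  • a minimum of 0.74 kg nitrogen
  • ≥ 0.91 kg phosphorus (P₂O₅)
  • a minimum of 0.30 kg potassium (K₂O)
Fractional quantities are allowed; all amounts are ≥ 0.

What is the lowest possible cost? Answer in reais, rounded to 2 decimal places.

This is a linear program. Let x1 = kg of muriate of potash, x2 = kg of compost blend, x3 = kg of MAP, x4 = kg of DAP, x5 = kg of potassium sulfate, x6 = kg of urea.
Minimize 0.51x1 + 0.06x2 + 1.01x3 + 0.97x4 + 0.84x5 + 0.57x6 s.t.:
  0.02x2 + 0.11x3 + 0.18x4 + 0.47x6 ≥ 0.74   (nitrogen)
  0.01x2 + 0.51x3 + 0.46x4 ≥ 0.91   (phosphorus (P₂O₅))
  0.61x1 + 0.02x2 + 0.5x5 ≥ 0.3   (potassium (K₂O))
  x1, x2, x3, x4, x5, x6 ≥ 0.
The cheapest feasible vertex uses only muriate of potash, DAP, urea; compost blend, MAP, potassium sulfate are not used. Binding constraints: nitrogen, phosphorus (P₂O₅), potassium (K₂O).
So muriate of potash = 0.4918 kg, DAP = 1.978 kg, urea = 0.8168 kg.
Objective = 0.51·0.4918 + 0.97·1.978 + 0.57·0.8168 = 2.6351.

R$2.64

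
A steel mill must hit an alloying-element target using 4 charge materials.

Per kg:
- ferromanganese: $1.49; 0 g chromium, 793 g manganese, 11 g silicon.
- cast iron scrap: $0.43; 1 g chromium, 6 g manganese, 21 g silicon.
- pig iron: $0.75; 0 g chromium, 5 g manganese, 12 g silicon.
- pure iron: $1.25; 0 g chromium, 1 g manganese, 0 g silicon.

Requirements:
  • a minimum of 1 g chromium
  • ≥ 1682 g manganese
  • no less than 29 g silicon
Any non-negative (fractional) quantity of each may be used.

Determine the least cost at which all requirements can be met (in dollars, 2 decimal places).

Let x1 = kg of ferromanganese, x2 = kg of cast iron scrap, x3 = kg of pig iron, x4 = kg of pure iron.
min 1.49x1 + 0.43x2 + 0.75x3 + 1.25x4 subject to:
  1x2 ≥ 1   (chromium)
  793x1 + 6x2 + 5x3 + 1x4 ≥ 1682   (manganese)
  11x1 + 21x2 + 12x3 ≥ 29   (silicon)
  x1, x2, x3, x4 ≥ 0.
The minimum-cost mix takes nothing from pig iron, pure iron — only ferromanganese, cast iron scrap. There the chromium and manganese constraints are tight.
Solving gives x1 = 2.113, x2 = 1.
Objective = 1.49·2.113 + 0.43·1 = 3.5784.

$3.58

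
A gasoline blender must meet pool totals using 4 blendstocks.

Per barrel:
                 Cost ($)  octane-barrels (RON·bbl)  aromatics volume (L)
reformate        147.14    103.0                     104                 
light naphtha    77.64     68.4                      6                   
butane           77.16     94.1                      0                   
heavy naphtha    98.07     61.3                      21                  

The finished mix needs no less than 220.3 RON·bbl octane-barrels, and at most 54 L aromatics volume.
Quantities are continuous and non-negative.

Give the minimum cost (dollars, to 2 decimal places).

$180.64

Let x1 = barrels of reformate, x2 = barrels of light naphtha, x3 = barrels of butane, x4 = barrels of heavy naphtha.
min 147.14x1 + 77.64x2 + 77.16x3 + 98.07x4 s.t.:
  103x1 + 68.4x2 + 94.1x3 + 61.3x4 ≥ 220.3   (octane-barrels)
  104x1 + 6x2 + 21x4 ≤ 54   (aromatics volume)
  x1, x2, x3, x4 ≥ 0.
At the optimum only butane is positive (reformate, light naphtha, heavy naphtha = 0). The octane-barrels requirement is met with equality.
So butane = 2.3411 barrels.
Objective = 77.16·2.3411 = 180.6393.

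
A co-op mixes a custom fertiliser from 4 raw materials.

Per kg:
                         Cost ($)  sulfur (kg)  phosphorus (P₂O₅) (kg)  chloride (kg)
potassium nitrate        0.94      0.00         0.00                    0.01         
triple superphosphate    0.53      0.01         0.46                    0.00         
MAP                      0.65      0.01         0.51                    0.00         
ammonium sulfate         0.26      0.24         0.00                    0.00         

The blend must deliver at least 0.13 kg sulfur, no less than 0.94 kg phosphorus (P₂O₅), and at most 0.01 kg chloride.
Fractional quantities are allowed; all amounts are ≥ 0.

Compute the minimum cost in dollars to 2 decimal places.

Treat it as an LP. Let x1 = kg of potassium nitrate, x2 = kg of triple superphosphate, x3 = kg of MAP, x4 = kg of ammonium sulfate.
min 0.94x1 + 0.53x2 + 0.65x3 + 0.26x4 s.t.:
  0.01x2 + 0.01x3 + 0.24x4 ≥ 0.13   (sulfur)
  0.46x2 + 0.51x3 ≥ 0.94   (phosphorus (P₂O₅))
  0.01x1 ≤ 0.01   (chloride)
  x1, x2, x3, x4 ≥ 0.
The minimum-cost mix takes nothing from potassium nitrate, MAP — only triple superphosphate, ammonium sulfate. There the sulfur and phosphorus (P₂O₅) constraints are tight.
Optimal quantities: triple superphosphate = 2.043 kg, ammonium sulfate = 0.4565 kg.
Total cost: 0.53·2.043 + 0.26·0.4565 = 1.2015.

$1.20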